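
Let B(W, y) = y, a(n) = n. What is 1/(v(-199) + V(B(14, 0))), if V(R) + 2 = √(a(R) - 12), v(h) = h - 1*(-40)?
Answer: -161/25933 - 2*I*√3/25933 ≈ -0.0062083 - 0.00013358*I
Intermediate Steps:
v(h) = 40 + h (v(h) = h + 40 = 40 + h)
V(R) = -2 + √(-12 + R) (V(R) = -2 + √(R - 12) = -2 + √(-12 + R))
1/(v(-199) + V(B(14, 0))) = 1/((40 - 199) + (-2 + √(-12 + 0))) = 1/(-159 + (-2 + √(-12))) = 1/(-159 + (-2 + 2*I*√3)) = 1/(-161 + 2*I*√3)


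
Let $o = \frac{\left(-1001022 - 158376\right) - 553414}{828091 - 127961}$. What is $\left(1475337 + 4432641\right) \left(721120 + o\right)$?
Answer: $\frac{1491398247219391332}{350065} \approx 4.2603 \cdot 10^{12}$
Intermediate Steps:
$o = - \frac{856406}{350065}$ ($o = \frac{\left(-1001022 - 158376\right) - 553414}{700130} = \left(-1159398 - 553414\right) \frac{1}{700130} = \left(-1712812\right) \frac{1}{700130} = - \frac{856406}{350065} \approx -2.4464$)
$\left(1475337 + 4432641\right) \left(721120 + o\right) = \left(1475337 + 4432641\right) \left(721120 - \frac{856406}{350065}\right) = 5907978 \cdot \frac{252438016394}{350065} = \frac{1491398247219391332}{350065}$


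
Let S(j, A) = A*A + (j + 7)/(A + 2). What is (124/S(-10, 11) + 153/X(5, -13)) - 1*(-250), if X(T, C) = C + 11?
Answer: 274007/1570 ≈ 174.53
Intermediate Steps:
X(T, C) = 11 + C
S(j, A) = A² + (7 + j)/(2 + A)
(124/S(-10, 11) + 153/X(5, -13)) - 1*(-250) = (124/(((7 - 10 + 11³ + 2*11²)/(2 + 11))) + 153/(11 - 13)) - 1*(-250) = (124/(((7 - 10 + 1331 + 2*121)/13)) + 153/(-2)) + 250 = (124/(((7 - 10 + 1331 + 242)/13)) + 153*(-½)) + 250 = (124/(((1/13)*1570)) - 153/2) + 250 = (124/(1570/13) - 153/2) + 250 = (124*(13/1570) - 153/2) + 250 = (806/785 - 153/2) + 250 = -118493/1570 + 250 = 274007/1570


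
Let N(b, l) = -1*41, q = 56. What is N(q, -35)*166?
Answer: -6806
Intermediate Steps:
N(b, l) = -41
N(q, -35)*166 = -41*166 = -6806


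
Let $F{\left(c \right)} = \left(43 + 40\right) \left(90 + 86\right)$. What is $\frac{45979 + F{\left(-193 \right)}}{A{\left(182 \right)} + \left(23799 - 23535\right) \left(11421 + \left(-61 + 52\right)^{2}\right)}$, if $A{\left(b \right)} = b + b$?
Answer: $\frac{60587}{3036892} \approx 0.01995$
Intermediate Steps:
$F{\left(c \right)} = 14608$ ($F{\left(c \right)} = 83 \cdot 176 = 14608$)
$A{\left(b \right)} = 2 b$
$\frac{45979 + F{\left(-193 \right)}}{A{\left(182 \right)} + \left(23799 - 23535\right) \left(11421 + \left(-61 + 52\right)^{2}\right)} = \frac{45979 + 14608}{2 \cdot 182 + \left(23799 - 23535\right) \left(11421 + \left(-61 + 52\right)^{2}\right)} = \frac{60587}{364 + 264 \left(11421 + \left(-9\right)^{2}\right)} = \frac{60587}{364 + 264 \left(11421 + 81\right)} = \frac{60587}{364 + 264 \cdot 11502} = \frac{60587}{364 + 3036528} = \frac{60587}{3036892}$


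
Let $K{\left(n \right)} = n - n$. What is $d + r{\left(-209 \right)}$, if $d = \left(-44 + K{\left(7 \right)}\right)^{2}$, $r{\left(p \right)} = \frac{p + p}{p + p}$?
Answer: $1937$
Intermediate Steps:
$K{\left(n \right)} = 0$
$r{\left(p \right)} = 1$ ($r{\left(p \right)} = \frac{2 p}{2 p} = 2 p \frac{1}{2 p} = 1$)
$d = 1936$ ($d = \left(-44 + 0\right)^{2} = \left(-44\right)^{2} = 1936$)
$d + r{\left(-209 \right)} = 1936 + 1 = 1937$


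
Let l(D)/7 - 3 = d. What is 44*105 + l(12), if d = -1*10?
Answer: 4571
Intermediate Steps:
d = -10
l(D) = -49 (l(D) = 21 + 7*(-10) = 21 - 70 = -49)
44*105 + l(12) = 44*105 - 49 = 4620 - 49 = 4571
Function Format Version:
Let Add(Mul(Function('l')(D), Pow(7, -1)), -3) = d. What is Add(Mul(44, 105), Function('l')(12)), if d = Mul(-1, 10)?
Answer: 4571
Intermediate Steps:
d = -10
Function('l')(D) = -49 (Function('l')(D) = Add(21, Mul(7, -10)) = Add(21, -70) = -49)
Add(Mul(44, 105), Function('l')(12)) = Add(Mul(44, 105), -49) = Add(4620, -49) = 4571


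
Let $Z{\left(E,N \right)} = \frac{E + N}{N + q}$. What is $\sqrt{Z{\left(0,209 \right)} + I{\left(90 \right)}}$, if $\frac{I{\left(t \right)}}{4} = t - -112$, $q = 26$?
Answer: $\frac{3 \sqrt{4963435}}{235} \approx 28.441$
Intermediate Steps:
$I{\left(t \right)} = 448 + 4 t$ ($I{\left(t \right)} = 4 \left(t - -112\right) = 4 \left(t + 112\right) = 4 \left(112 + t\right) = 448 + 4 t$)
$Z{\left(E,N \right)} = \frac{E + N}{26 + N}$ ($Z{\left(E,N \right)} = \frac{E + N}{N + 26} = \frac{E + N}{26 + N}$)
$\sqrt{Z{\left(0,209 \right)} + I{\left(90 \right)}} = \sqrt{\frac{0 + 209}{26 + 209} + \left(448 + 4 \cdot 90\right)} = \sqrt{\frac{1}{235} \cdot 209 + \left(448 + 360\right)} = \sqrt{\frac{1}{235} \cdot 209 + 808} = \sqrt{\frac{209}{235} + 808} = \sqrt{\frac{190089}{235}} = \frac{3 \sqrt{4963435}}{235}$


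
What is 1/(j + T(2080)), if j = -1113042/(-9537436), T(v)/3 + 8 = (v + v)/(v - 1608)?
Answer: 281354362/719530131 ≈ 0.39103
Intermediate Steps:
T(v) = -24 + 6*v/(-1608 + v) (T(v) = -24 + 3*((v + v)/(v - 1608)) = -24 + 3*((2*v)/(-1608 + v)) = -24 + 3*(2*v/(-1608 + v)) = -24 + 6*v/(-1608 + v))
j = 556521/4768718 (j = -1113042*(-1/9537436) = 556521/4768718 ≈ 0.11670)
1/(j + T(2080)) = 1/(556521/4768718 + 18*(2144 - 1*2080)/(-1608 + 2080)) = 1/(556521/4768718 + 18*(2144 - 2080)/472) = 1/(556521/4768718 + 18*(1/472)*64) = 1/(556521/4768718 + 144/59) = 1/(719530131/281354362) = 281354362/719530131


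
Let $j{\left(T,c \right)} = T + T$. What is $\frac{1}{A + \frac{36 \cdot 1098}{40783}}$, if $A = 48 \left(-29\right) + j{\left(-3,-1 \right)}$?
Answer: $- \frac{40783}{56975106} \approx -0.0007158$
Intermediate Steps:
$j{\left(T,c \right)} = 2 T$
$A = -1398$ ($A = 48 \left(-29\right) + 2 \left(-3\right) = -1392 - 6 = -1398$)
$\frac{1}{A + \frac{36 \cdot 1098}{40783}} = \frac{1}{-1398 + \frac{36 \cdot 1098}{40783}} = \frac{1}{-1398 + 39528 \cdot \frac{1}{40783}} = \frac{1}{-1398 + \frac{39528}{40783}} = \frac{1}{- \frac{56975106}{40783}} = - \frac{40783}{56975106}$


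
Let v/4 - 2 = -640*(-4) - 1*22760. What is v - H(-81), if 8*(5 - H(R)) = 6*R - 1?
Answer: -646863/8 ≈ -80858.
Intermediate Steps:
H(R) = 41/8 - 3*R/4 (H(R) = 5 - (6*R - 1)/8 = 5 - (-1 + 6*R)/8 = 5 + (⅛ - 3*R/4) = 41/8 - 3*R/4)
v = -80792 (v = 8 + 4*(-640*(-4) - 1*22760) = 8 + 4*(2560 - 22760) = 8 + 4*(-20200) = 8 - 80800 = -80792)
v - H(-81) = -80792 - (41/8 - ¾*(-81)) = -80792 - (41/8 + 243/4) = -80792 - 1*527/8 = -80792 - 527/8 = -646863/8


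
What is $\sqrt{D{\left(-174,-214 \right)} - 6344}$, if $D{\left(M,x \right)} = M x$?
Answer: $2 \sqrt{7723} \approx 175.76$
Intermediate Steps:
$\sqrt{D{\left(-174,-214 \right)} - 6344} = \sqrt{\left(-174\right) \left(-214\right) - 6344} = \sqrt{37236 - 6344} = \sqrt{30892} = 2 \sqrt{7723}$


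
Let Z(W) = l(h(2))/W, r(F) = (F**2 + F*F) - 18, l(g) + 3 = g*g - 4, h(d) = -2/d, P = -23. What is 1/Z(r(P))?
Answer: -520/3 ≈ -173.33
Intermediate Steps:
l(g) = -7 + g**2 (l(g) = -3 + (g*g - 4) = -3 + (g**2 - 4) = -3 + (-4 + g**2) = -7 + g**2)
r(F) = -18 + 2*F**2 (r(F) = (F**2 + F**2) - 18 = 2*F**2 - 18 = -18 + 2*F**2)
Z(W) = -6/W (Z(W) = (-7 + (-2/2)**2)/W = (-7 + (-2*1/2)**2)/W = (-7 + (-1)**2)/W = (-7 + 1)/W = -6/W)
1/Z(r(P)) = 1/(-6/(-18 + 2*(-23)**2)) = 1/(-6/(-18 + 2*529)) = 1/(-6/(-18 + 1058)) = 1/(-6/1040) = 1/(-6*1/1040) = 1/(-3/520) = -520/3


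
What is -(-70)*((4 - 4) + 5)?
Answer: 350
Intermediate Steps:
-(-70)*((4 - 4) + 5) = -(-70)*(0 + 5) = -(-70)*5 = -14*(-25) = 350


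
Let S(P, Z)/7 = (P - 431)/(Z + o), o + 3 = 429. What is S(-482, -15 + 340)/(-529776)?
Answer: 6391/397861776 ≈ 1.6063e-5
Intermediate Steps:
o = 426 (o = -3 + 429 = 426)
S(P, Z) = 7*(-431 + P)/(426 + Z) (S(P, Z) = 7*((P - 431)/(Z + 426)) = 7*((-431 + P)/(426 + Z)) = 7*(-431 + P)/(426 + Z))
S(-482, -15 + 340)/(-529776) = (7*(-431 - 482)/(426 + (-15 + 340)))/(-529776) = (7*(-913)/(426 + 325))*(-1/529776) = (7*(-913)/751)*(-1/529776) = (7*(1/751)*(-913))*(-1/529776) = -6391/751*(-1/529776) = 6391/397861776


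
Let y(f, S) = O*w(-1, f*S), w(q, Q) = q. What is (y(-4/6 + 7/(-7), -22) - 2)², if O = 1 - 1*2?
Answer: 1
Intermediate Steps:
O = -1 (O = 1 - 2 = -1)
y(f, S) = 1 (y(f, S) = -1*(-1) = 1)
(y(-4/6 + 7/(-7), -22) - 2)² = (1 - 2)² = (-1)² = 1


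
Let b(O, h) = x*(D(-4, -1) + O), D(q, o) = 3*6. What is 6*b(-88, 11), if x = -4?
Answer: 1680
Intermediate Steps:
D(q, o) = 18
b(O, h) = -72 - 4*O (b(O, h) = -4*(18 + O) = -72 - 4*O)
6*b(-88, 11) = 6*(-72 - 4*(-88)) = 6*(-72 + 352) = 6*280 = 1680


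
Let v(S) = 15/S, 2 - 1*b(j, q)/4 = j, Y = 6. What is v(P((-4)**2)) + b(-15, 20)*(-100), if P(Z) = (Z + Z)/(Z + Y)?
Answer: -108635/16 ≈ -6789.7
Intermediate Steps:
P(Z) = 2*Z/(6 + Z) (P(Z) = (Z + Z)/(Z + 6) = (2*Z)/(6 + Z) = 2*Z/(6 + Z))
b(j, q) = 8 - 4*j
v(P((-4)**2)) + b(-15, 20)*(-100) = 15/((2*(-4)**2/(6 + (-4)**2))) + (8 - 4*(-15))*(-100) = 15/((2*16/(6 + 16))) + (8 + 60)*(-100) = 15/((2*16/22)) + 68*(-100) = 15/((2*16*(1/22))) - 6800 = 15/(16/11) - 6800 = 15*(11/16) - 6800 = 165/16 - 6800 = -108635/16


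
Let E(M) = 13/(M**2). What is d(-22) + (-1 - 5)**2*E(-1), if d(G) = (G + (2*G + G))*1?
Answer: 380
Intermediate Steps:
E(M) = 13/M**2
d(G) = 4*G (d(G) = (G + 3*G)*1 = (4*G)*1 = 4*G)
d(-22) + (-1 - 5)**2*E(-1) = 4*(-22) + (-1 - 5)**2*(13/(-1)**2) = -88 + (-6)**2*(13*1) = -88 + 36*13 = -88 + 468 = 380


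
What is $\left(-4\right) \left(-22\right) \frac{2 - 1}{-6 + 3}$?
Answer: $- \frac{88}{3} \approx -29.333$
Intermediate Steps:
$\left(-4\right) \left(-22\right) \frac{2 - 1}{-6 + 3} = 88 \cdot 1 \frac{1}{-3} = 88 \cdot 1 \left(- \frac{1}{3}\right) = 88 \left(- \frac{1}{3}\right) = - \frac{88}{3}$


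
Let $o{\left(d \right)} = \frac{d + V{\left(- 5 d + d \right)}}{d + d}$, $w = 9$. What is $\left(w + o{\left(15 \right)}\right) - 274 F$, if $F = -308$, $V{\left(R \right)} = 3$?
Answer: $\frac{422008}{5} \approx 84402.0$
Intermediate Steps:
$o{\left(d \right)} = \frac{3 + d}{2 d}$ ($o{\left(d \right)} = \frac{d + 3}{d + d} = \frac{3 + d}{2 d}$)
$\left(w + o{\left(15 \right)}\right) - 274 F = \left(9 + \frac{3 + 15}{2 \cdot 15}\right) - -84392 = \left(9 + \frac{1}{2} \cdot \frac{1}{15} \cdot 18\right) + 84392 = \left(9 + \frac{3}{5}\right) + 84392 = \frac{48}{5} + 84392 = \frac{422008}{5}$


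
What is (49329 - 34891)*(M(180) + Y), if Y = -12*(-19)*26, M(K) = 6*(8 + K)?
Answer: 101874528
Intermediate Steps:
M(K) = 48 + 6*K
Y = 5928 (Y = 228*26 = 5928)
(49329 - 34891)*(M(180) + Y) = (49329 - 34891)*((48 + 6*180) + 5928) = 14438*((48 + 1080) + 5928) = 14438*(1128 + 5928) = 14438*7056 = 101874528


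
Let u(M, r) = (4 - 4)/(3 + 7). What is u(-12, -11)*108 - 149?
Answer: -149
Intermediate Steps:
u(M, r) = 0 (u(M, r) = 0/10 = 0*(1/10) = 0)
u(-12, -11)*108 - 149 = 0*108 - 149 = 0 - 149 = -149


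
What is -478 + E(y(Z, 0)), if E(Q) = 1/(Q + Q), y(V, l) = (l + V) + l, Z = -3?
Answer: -2869/6 ≈ -478.17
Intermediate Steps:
y(V, l) = V + 2*l (y(V, l) = (V + l) + l = V + 2*l)
E(Q) = 1/(2*Q)
-478 + E(y(Z, 0)) = -478 + 1/(2*(-3 + 2*0)) = -478 + 1/(2*(-3 + 0)) = -478 + (1/2)/(-3) = -478 + (1/2)*(-1/3) = -478 - 1/6 = -2869/6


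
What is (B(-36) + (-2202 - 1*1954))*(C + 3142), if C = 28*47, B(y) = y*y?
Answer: -12749880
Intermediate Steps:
B(y) = y²
C = 1316
(B(-36) + (-2202 - 1*1954))*(C + 3142) = ((-36)² + (-2202 - 1*1954))*(1316 + 3142) = (1296 + (-2202 - 1954))*4458 = (1296 - 4156)*4458 = -2860*4458 = -12749880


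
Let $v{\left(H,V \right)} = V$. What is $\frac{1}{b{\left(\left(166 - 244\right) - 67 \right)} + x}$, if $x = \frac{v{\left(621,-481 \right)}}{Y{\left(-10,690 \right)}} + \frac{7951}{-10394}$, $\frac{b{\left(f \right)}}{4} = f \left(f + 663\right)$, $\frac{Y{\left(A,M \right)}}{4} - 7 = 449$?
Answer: $- \frac{9479328}{2847979055389} \approx -3.3284 \cdot 10^{-6}$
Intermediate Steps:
$Y{\left(A,M \right)} = 1824$ ($Y{\left(A,M \right)} = 28 + 4 \cdot 449 = 28 + 1796 = 1824$)
$b{\left(f \right)} = 4 f \left(663 + f\right)$ ($b{\left(f \right)} = 4 f \left(f + 663\right) = 4 f \left(663 + f\right)$)
$x = - \frac{9751069}{9479328}$ ($x = - \frac{481}{1824} + \frac{7951}{-10394} = \left(-481\right) \frac{1}{1824} + 7951 \left(- \frac{1}{10394}\right) = - \frac{481}{1824} - \frac{7951}{10394} = - \frac{9751069}{9479328} \approx -1.0287$)
$\frac{1}{b{\left(\left(166 - 244\right) - 67 \right)} + x} = \frac{1}{4 \left(\left(166 - 244\right) - 67\right) \left(663 + \left(\left(166 - 244\right) - 67\right)\right) - \frac{9751069}{9479328}} = \frac{1}{4 \left(-78 - 67\right) \left(663 - 145\right) - \frac{9751069}{9479328}} = \frac{1}{4 \left(-145\right) \left(663 - 145\right) - \frac{9751069}{9479328}} = \frac{1}{4 \left(-145\right) 518 - \frac{9751069}{9479328}} = \frac{1}{-300440 - \frac{9751069}{9479328}} = \frac{1}{- \frac{2847979055389}{9479328}} = - \frac{9479328}{2847979055389}$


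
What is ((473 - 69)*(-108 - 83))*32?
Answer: -2469248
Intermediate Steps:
((473 - 69)*(-108 - 83))*32 = (404*(-191))*32 = -77164*32 = -2469248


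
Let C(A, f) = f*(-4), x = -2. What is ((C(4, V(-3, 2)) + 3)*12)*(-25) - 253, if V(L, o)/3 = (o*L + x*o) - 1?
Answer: -40753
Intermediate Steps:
V(L, o) = -3 - 6*o + 3*L*o (V(L, o) = 3*((o*L - 2*o) - 1) = 3*((L*o - 2*o) - 1) = 3*((-2*o + L*o) - 1) = 3*(-1 - 2*o + L*o) = -3 - 6*o + 3*L*o)
C(A, f) = -4*f
((C(4, V(-3, 2)) + 3)*12)*(-25) - 253 = ((-4*(-3 - 6*2 + 3*(-3)*2) + 3)*12)*(-25) - 253 = ((-4*(-3 - 12 - 18) + 3)*12)*(-25) - 253 = ((-4*(-33) + 3)*12)*(-25) - 253 = ((132 + 3)*12)*(-25) - 253 = (135*12)*(-25) - 253 = 1620*(-25) - 253 = -40500 - 253 = -40753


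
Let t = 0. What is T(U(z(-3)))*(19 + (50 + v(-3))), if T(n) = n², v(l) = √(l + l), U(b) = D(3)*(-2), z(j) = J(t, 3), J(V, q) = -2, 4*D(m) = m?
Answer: 621/4 + 9*I*√6/4 ≈ 155.25 + 5.5114*I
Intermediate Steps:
D(m) = m/4
z(j) = -2
U(b) = -3/2 (U(b) = ((¼)*3)*(-2) = (¾)*(-2) = -3/2)
v(l) = √2*√l (v(l) = √(2*l) = √2*√l)
T(U(z(-3)))*(19 + (50 + v(-3))) = (-3/2)²*(19 + (50 + √2*√(-3))) = 9*(19 + (50 + √2*(I*√3)))/4 = 9*(19 + (50 + I*√6))/4 = 9*(69 + I*√6)/4 = 621/4 + 9*I*√6/4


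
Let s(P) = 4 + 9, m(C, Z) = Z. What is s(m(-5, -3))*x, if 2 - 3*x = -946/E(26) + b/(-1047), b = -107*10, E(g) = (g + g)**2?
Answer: 1879679/326664 ≈ 5.7542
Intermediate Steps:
E(g) = 4*g**2 (E(g) = (2*g)**2 = 4*g**2)
s(P) = 13
b = -1070
x = 1879679/4246632 (x = 2/3 - (-946/(4*26**2) - 1070/(-1047))/3 = 2/3 - (-946/(4*676) - 1070*(-1/1047))/3 = 2/3 - (-946/2704 + 1070/1047)/3 = 2/3 - (-946*1/2704 + 1070/1047)/3 = 2/3 - (-473/1352 + 1070/1047)/3 = 2/3 - 1/3*951409/1415544 = 2/3 - 951409/4246632 = 1879679/4246632 ≈ 0.44263)
s(m(-5, -3))*x = 13*(1879679/4246632) = 1879679/326664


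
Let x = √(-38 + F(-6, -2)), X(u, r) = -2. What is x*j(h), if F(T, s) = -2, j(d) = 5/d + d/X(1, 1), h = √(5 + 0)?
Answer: 5*I*√2 ≈ 7.0711*I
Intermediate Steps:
h = √5 ≈ 2.2361
j(d) = 5/d - d/2 (j(d) = 5/d + d/(-2) = 5/d + d*(-½) = 5/d - d/2)
x = 2*I*√10 (x = √(-38 - 2) = √(-40) = 2*I*√10 ≈ 6.3246*I)
x*j(h) = (2*I*√10)*(5/(√5) - √5/2) = (2*I*√10)*(5*(√5/5) - √5/2) = (2*I*√10)*(√5 - √5/2) = (2*I*√10)*(√5/2) = 5*I*√2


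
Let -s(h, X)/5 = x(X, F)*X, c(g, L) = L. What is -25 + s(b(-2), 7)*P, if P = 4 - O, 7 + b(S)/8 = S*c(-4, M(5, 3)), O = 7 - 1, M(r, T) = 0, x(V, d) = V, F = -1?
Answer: 465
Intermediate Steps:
O = 6
b(S) = -56 (b(S) = -56 + 8*(S*0) = -56 + 8*0 = -56 + 0 = -56)
s(h, X) = -5*X² (s(h, X) = -5*X*X = -5*X²)
P = -2 (P = 4 - 1*6 = 4 - 6 = -2)
-25 + s(b(-2), 7)*P = -25 - 5*7²*(-2) = -25 - 5*49*(-2) = -25 - 245*(-2) = -25 + 490 = 465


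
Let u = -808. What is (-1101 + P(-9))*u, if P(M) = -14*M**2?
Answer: 1805880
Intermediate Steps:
(-1101 + P(-9))*u = (-1101 - 14*(-9)**2)*(-808) = (-1101 - 14*81)*(-808) = (-1101 - 1134)*(-808) = -2235*(-808) = 1805880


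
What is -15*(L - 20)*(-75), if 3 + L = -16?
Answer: -43875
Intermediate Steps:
L = -19 (L = -3 - 16 = -19)
-15*(L - 20)*(-75) = -15*(-19 - 20)*(-75) = -15*(-39)*(-75) = 585*(-75) = -43875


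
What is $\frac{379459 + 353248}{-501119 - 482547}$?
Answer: $- \frac{732707}{983666} \approx -0.74487$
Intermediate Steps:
$\frac{379459 + 353248}{-501119 - 482547} = \frac{732707}{-983666} = 732707 \left(- \frac{1}{983666}\right) = - \frac{732707}{983666}$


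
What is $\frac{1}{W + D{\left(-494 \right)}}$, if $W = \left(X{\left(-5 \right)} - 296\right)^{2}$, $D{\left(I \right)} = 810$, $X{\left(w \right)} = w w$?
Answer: $\frac{1}{74251} \approx 1.3468 \cdot 10^{-5}$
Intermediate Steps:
$X{\left(w \right)} = w^{2}$
$W = 73441$ ($W = \left(\left(-5\right)^{2} - 296\right)^{2} = \left(25 - 296\right)^{2} = \left(-271\right)^{2} = 73441$)
$\frac{1}{W + D{\left(-494 \right)}} = \frac{1}{73441 + 810} = \frac{1}{74251}$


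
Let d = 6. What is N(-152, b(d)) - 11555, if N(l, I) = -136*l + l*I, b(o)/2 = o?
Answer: 7293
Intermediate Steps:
b(o) = 2*o
N(l, I) = -136*l + I*l
N(-152, b(d)) - 11555 = -152*(-136 + 2*6) - 11555 = -152*(-136 + 12) - 11555 = -152*(-124) - 11555 = 18848 - 11555 = 7293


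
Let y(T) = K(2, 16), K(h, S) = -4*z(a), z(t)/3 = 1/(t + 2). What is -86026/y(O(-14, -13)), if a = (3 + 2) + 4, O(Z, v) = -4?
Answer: 473143/6 ≈ 78857.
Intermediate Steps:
a = 9 (a = 5 + 4 = 9)
z(t) = 3/(2 + t) (z(t) = 3/(t + 2) = 3/(2 + t))
K(h, S) = -12/11 (K(h, S) = -12/(2 + 9) = -12/11)
y(T) = -12/11
-86026/y(O(-14, -13)) = -86026/(-12/11) = -86026*(-11/12) = 473143/6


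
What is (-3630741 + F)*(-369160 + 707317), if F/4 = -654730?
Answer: -2113366614777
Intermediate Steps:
F = -2618920 (F = 4*(-654730) = -2618920)
(-3630741 + F)*(-369160 + 707317) = (-3630741 - 2618920)*(-369160 + 707317) = -6249661*338157 = -2113366614777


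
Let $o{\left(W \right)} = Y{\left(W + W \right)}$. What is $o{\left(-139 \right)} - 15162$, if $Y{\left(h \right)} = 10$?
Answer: $-15152$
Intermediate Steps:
$o{\left(W \right)} = 10$
$o{\left(-139 \right)} - 15162 = 10 - 15162 = -15152$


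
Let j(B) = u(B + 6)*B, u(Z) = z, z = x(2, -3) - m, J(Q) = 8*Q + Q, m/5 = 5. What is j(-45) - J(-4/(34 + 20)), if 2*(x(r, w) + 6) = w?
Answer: 8779/6 ≈ 1463.2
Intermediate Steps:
x(r, w) = -6 + w/2
m = 25 (m = 5*5 = 25)
J(Q) = 9*Q
z = -65/2 (z = (-6 + (½)*(-3)) - 1*25 = (-6 - 3/2) - 25 = -15/2 - 25 = -65/2 ≈ -32.500)
u(Z) = -65/2
j(B) = -65*B/2
j(-45) - J(-4/(34 + 20)) = -65/2*(-45) - 9*(-4/(34 + 20)) = 2925/2 - 9*(-4/54) = 2925/2 - 9*(-4*1/54) = 2925/2 - 9*(-2)/27 = 2925/2 - 1*(-⅔) = 2925/2 + ⅔ = 8779/6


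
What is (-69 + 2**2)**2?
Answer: 4225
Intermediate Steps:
(-69 + 2**2)**2 = (-69 + 4)**2 = (-65)**2 = 4225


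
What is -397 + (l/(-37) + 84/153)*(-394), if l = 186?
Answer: 2580161/1887 ≈ 1367.3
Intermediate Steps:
-397 + (l/(-37) + 84/153)*(-394) = -397 + (186/(-37) + 84/153)*(-394) = -397 + (186*(-1/37) + 84*(1/153))*(-394) = -397 + (-186/37 + 28/51)*(-394) = -397 - 8450/1887*(-394) = -397 + 3329300/1887 = 2580161/1887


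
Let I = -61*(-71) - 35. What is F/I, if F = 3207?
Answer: 1069/1432 ≈ 0.74651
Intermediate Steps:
I = 4296 (I = 4331 - 35 = 4296)
F/I = 3207/4296 = 3207*(1/4296) = 1069/1432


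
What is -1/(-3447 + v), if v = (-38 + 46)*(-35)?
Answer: 1/3727 ≈ 0.00026831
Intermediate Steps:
v = -280 (v = 8*(-35) = -280)
-1/(-3447 + v) = -1/(-3447 - 280) = -1/(-3727) = -1*(-1/3727) = 1/3727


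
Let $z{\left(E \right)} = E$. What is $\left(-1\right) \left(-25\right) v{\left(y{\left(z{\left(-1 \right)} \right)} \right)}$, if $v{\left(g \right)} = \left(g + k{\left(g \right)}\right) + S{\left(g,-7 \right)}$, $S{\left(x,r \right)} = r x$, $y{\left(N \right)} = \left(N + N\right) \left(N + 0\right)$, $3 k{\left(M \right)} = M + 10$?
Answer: $-200$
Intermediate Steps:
$k{\left(M \right)} = \frac{10}{3} + \frac{M}{3}$ ($k{\left(M \right)} = \frac{M + 10}{3} = \frac{10 + M}{3} = \frac{10}{3} + \frac{M}{3}$)
$y{\left(N \right)} = 2 N^{2}$ ($y{\left(N \right)} = 2 N N = 2 N^{2}$)
$v{\left(g \right)} = \frac{10}{3} - \frac{17 g}{3}$ ($v{\left(g \right)} = \left(g + \left(\frac{10}{3} + \frac{g}{3}\right)\right) - 7 g = \left(\frac{10}{3} + \frac{4 g}{3}\right) - 7 g = \frac{10}{3} - \frac{17 g}{3}$)
$\left(-1\right) \left(-25\right) v{\left(y{\left(z{\left(-1 \right)} \right)} \right)} = \left(-1\right) \left(-25\right) \left(\frac{10}{3} - \frac{17 \cdot 2 \left(-1\right)^{2}}{3}\right) = 25 \left(\frac{10}{3} - \frac{17 \cdot 2 \cdot 1}{3}\right) = 25 \left(\frac{10}{3} - \frac{34}{3}\right) = 25 \left(-8\right) = -200$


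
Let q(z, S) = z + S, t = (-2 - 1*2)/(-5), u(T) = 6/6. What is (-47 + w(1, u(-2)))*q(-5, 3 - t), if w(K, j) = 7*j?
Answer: 112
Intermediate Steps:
u(T) = 1 (u(T) = 6*(⅙) = 1)
t = ⅘ (t = (-2 - 2)*(-⅕) = -4*(-⅕) = ⅘ ≈ 0.80000)
q(z, S) = S + z
(-47 + w(1, u(-2)))*q(-5, 3 - t) = (-47 + 7*1)*((3 - 1*⅘) - 5) = (-47 + 7)*((3 - ⅘) - 5) = -40*(11/5 - 5) = -40*(-14/5) = 112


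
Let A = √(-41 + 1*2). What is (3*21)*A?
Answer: 63*I*√39 ≈ 393.44*I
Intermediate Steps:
A = I*√39 (A = √(-41 + 2) = √(-39) = I*√39 ≈ 6.245*I)
(3*21)*A = (3*21)*(I*√39) = 63*(I*√39) = 63*I*√39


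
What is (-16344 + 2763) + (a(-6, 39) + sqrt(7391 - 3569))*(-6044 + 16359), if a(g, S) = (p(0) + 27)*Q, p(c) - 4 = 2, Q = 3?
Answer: 1007604 + 72205*sqrt(78) ≈ 1.6453e+6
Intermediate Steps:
p(c) = 6 (p(c) = 4 + 2 = 6)
a(g, S) = 99 (a(g, S) = (6 + 27)*3 = 33*3 = 99)
(-16344 + 2763) + (a(-6, 39) + sqrt(7391 - 3569))*(-6044 + 16359) = (-16344 + 2763) + (99 + sqrt(7391 - 3569))*(-6044 + 16359) = -13581 + (99 + sqrt(3822))*10315 = -13581 + (99 + 7*sqrt(78))*10315 = -13581 + (1021185 + 72205*sqrt(78)) = 1007604 + 72205*sqrt(78)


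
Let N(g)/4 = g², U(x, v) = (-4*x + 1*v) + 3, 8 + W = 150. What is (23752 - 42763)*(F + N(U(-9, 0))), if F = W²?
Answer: -499000728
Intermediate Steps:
W = 142 (W = -8 + 150 = 142)
U(x, v) = 3 + v - 4*x (U(x, v) = (-4*x + v) + 3 = (v - 4*x) + 3 = 3 + v - 4*x)
N(g) = 4*g²
F = 20164 (F = 142² = 20164)
(23752 - 42763)*(F + N(U(-9, 0))) = (23752 - 42763)*(20164 + 4*(3 + 0 - 4*(-9))²) = -19011*(20164 + 4*(3 + 0 + 36)²) = -19011*(20164 + 4*39²) = -19011*(20164 + 4*1521) = -19011*(20164 + 6084) = -19011*26248 = -499000728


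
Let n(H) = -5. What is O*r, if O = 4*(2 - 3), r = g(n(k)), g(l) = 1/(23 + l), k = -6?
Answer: -2/9 ≈ -0.22222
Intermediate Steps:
r = 1/18 (r = 1/(23 - 5) = 1/18 ≈ 0.055556)
O = -4 (O = 4*(-1) = -4)
O*r = -4*1/18 = -2/9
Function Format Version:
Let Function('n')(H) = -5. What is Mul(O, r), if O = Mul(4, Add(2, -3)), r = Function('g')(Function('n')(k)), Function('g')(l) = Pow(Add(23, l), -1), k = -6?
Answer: Rational(-2, 9) ≈ -0.22222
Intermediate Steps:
r = Rational(1, 18) (r = Pow(Add(23, -5), -1) = Pow(18, -1) = Rational(1, 18) ≈ 0.055556)
O = -4 (O = Mul(4, -1) = -4)
Mul(O, r) = Mul(-4, Rational(1, 18)) = Rational(-2, 9)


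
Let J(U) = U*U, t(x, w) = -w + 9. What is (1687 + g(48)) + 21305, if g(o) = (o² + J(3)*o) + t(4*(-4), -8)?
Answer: 25745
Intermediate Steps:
t(x, w) = 9 - w
J(U) = U²
g(o) = 17 + o² + 9*o (g(o) = (o² + 3²*o) + (9 - 1*(-8)) = (o² + 9*o) + (9 + 8) = (o² + 9*o) + 17 = 17 + o² + 9*o)
(1687 + g(48)) + 21305 = (1687 + (17 + 48² + 9*48)) + 21305 = (1687 + (17 + 2304 + 432)) + 21305 = (1687 + 2753) + 21305 = 4440 + 21305 = 25745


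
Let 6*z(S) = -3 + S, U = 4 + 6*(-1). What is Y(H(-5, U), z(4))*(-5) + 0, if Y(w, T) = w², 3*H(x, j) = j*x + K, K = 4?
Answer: -980/9 ≈ -108.89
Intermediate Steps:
U = -2 (U = 4 - 6 = -2)
H(x, j) = 4/3 + j*x/3 (H(x, j) = (j*x + 4)/3 = (4 + j*x)/3 = 4/3 + j*x/3)
z(S) = -½ + S/6 (z(S) = (-3 + S)/6 = -½ + S/6)
Y(H(-5, U), z(4))*(-5) + 0 = (4/3 + (⅓)*(-2)*(-5))²*(-5) + 0 = (4/3 + 10/3)²*(-5) + 0 = (14/3)²*(-5) + 0 = (196/9)*(-5) + 0 = -980/9 + 0 = -980/9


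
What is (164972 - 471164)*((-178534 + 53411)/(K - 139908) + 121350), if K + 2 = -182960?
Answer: -5998362460682808/161435 ≈ -3.7156e+10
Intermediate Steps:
K = -182962 (K = -2 - 182960 = -182962)
(164972 - 471164)*((-178534 + 53411)/(K - 139908) + 121350) = (164972 - 471164)*((-178534 + 53411)/(-182962 - 139908) + 121350) = -306192*(-125123/(-322870) + 121350) = -306192*(-125123*(-1/322870) + 121350) = -306192*(125123/322870 + 121350) = -306192*39180399623/322870 = -5998362460682808/161435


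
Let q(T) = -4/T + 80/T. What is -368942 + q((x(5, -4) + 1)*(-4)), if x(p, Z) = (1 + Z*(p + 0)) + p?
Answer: -4796227/13 ≈ -3.6894e+5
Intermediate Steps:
x(p, Z) = 1 + p + Z*p (x(p, Z) = (1 + Z*p) + p = 1 + p + Z*p)
q(T) = 76/T
-368942 + q((x(5, -4) + 1)*(-4)) = -368942 + 76/((((1 + 5 - 4*5) + 1)*(-4))) = -368942 + 76/((((1 + 5 - 20) + 1)*(-4))) = -368942 + 76/(((-14 + 1)*(-4))) = -368942 + 76/((-13*(-4))) = -368942 + 76/52 = -368942 + 76*(1/52) = -368942 + 19/13 = -4796227/13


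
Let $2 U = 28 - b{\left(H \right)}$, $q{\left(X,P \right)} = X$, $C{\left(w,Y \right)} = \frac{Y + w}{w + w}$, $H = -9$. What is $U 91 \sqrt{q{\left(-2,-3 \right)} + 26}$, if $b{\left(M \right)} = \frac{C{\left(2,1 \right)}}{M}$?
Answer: $\frac{30667 \sqrt{6}}{12} \approx 6259.9$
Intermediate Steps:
$C{\left(w,Y \right)} = \frac{Y + w}{2 w}$
$b{\left(M \right)} = \frac{3}{4 M}$ ($b{\left(M \right)} = \frac{\frac{1}{2} \cdot \frac{1}{2} \left(1 + 2\right)}{M} = \frac{\frac{1}{2} \cdot \frac{1}{2} \cdot 3}{M} = \frac{3}{4 M}$)
$U = \frac{337}{24}$ ($U = \frac{28 - \frac{3}{4 \left(-9\right)}}{2} = \frac{28 - \frac{3}{4} \left(- \frac{1}{9}\right)}{2} = \frac{28 - - \frac{1}{12}}{2} = \frac{28 + \frac{1}{12}}{2} = \frac{1}{2} \cdot \frac{337}{12} = \frac{337}{24} \approx 14.042$)
$U 91 \sqrt{q{\left(-2,-3 \right)} + 26} = \frac{337}{24} \cdot 91 \sqrt{-2 + 26} = \frac{30667 \sqrt{24}}{24} = \frac{30667 \cdot 2 \sqrt{6}}{24} = \frac{30667 \sqrt{6}}{12}$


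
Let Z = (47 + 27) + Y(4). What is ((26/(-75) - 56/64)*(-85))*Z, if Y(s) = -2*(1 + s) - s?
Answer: 12461/2 ≈ 6230.5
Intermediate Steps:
Y(s) = -2 - 3*s (Y(s) = (-2 - 2*s) - s = -2 - 3*s)
Z = 60 (Z = (47 + 27) + (-2 - 3*4) = 74 + (-2 - 12) = 74 - 14 = 60)
((26/(-75) - 56/64)*(-85))*Z = ((26/(-75) - 56/64)*(-85))*60 = ((26*(-1/75) - 56*1/64)*(-85))*60 = ((-26/75 - 7/8)*(-85))*60 = -733/600*(-85)*60 = (12461/120)*60 = 12461/2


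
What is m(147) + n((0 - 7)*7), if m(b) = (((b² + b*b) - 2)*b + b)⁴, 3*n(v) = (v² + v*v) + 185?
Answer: 4886625513893338633647150190/3 ≈ 1.6289e+27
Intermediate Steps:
n(v) = 185/3 + 2*v²/3 (n(v) = ((v² + v*v) + 185)/3 = ((v² + v²) + 185)/3 = (2*v² + 185)/3 = (185 + 2*v²)/3 = 185/3 + 2*v²/3)
m(b) = (b + b*(-2 + 2*b²))⁴ (m(b) = (((b² + b²) - 2)*b + b)⁴ = ((2*b² - 2)*b + b)⁴ = ((-2 + 2*b²)*b + b)⁴ = (b*(-2 + 2*b²) + b)⁴ = (b + b*(-2 + 2*b²))⁴)
m(147) + n((0 - 7)*7) = 147⁴*(-1 + 2*147²)⁴ + (185/3 + 2*((0 - 7)*7)²/3) = 466948881*(-1 + 2*21609)⁴ + (185/3 + 2*(-7*7)²/3) = 466948881*(-1 + 43218)⁴ + (185/3 + (⅔)*(-49)²) = 466948881*43217⁴ + (185/3 + (⅔)*2401) = 466948881*3488337241133209921 + (185/3 + 4802/3) = 1628875171297779544549048401 + 4987/3 = 4886625513893338633647150190/3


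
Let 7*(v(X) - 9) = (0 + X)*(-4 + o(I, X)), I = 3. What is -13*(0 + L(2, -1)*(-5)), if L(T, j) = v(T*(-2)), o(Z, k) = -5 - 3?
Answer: 7215/7 ≈ 1030.7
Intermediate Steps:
o(Z, k) = -8
v(X) = 9 - 12*X/7 (v(X) = 9 + ((0 + X)*(-4 - 8))/7 = 9 + (X*(-12))/7 = 9 + (-12*X)/7 = 9 - 12*X/7)
L(T, j) = 9 + 24*T/7 (L(T, j) = 9 - 12*T*(-2)/7 = 9 - (-24)*T/7 = 9 + 24*T/7)
-13*(0 + L(2, -1)*(-5)) = -13*(0 + (9 + (24/7)*2)*(-5)) = -13*(0 + (9 + 48/7)*(-5)) = -13*(0 + (111/7)*(-5)) = -13*(0 - 555/7) = -13*(-555/7) = 7215/7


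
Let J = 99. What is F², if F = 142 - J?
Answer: 1849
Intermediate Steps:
F = 43 (F = 142 - 1*99 = 142 - 99 = 43)
F² = 43² = 1849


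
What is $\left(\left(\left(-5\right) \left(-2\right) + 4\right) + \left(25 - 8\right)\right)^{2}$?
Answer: $961$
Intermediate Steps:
$\left(\left(\left(-5\right) \left(-2\right) + 4\right) + \left(25 - 8\right)\right)^{2} = \left(\left(10 + 4\right) + 17\right)^{2} = \left(14 + 17\right)^{2} = 31^{2} = 961$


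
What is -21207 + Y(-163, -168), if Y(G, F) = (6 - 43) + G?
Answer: -21407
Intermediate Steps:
Y(G, F) = -37 + G
-21207 + Y(-163, -168) = -21207 + (-37 - 163) = -21207 - 200 = -21407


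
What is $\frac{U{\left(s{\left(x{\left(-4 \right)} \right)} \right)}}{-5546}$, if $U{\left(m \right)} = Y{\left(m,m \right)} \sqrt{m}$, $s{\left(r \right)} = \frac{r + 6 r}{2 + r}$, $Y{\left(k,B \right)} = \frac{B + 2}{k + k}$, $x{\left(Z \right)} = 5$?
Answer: $- \frac{7 \sqrt{5}}{55460} \approx -0.00028223$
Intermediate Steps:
$Y{\left(k,B \right)} = \frac{2 + B}{2 k}$
$s{\left(r \right)} = \frac{7 r}{2 + r}$
$U{\left(m \right)} = \frac{2 + m}{2 \sqrt{m}}$ ($U{\left(m \right)} = \frac{2 + m}{2 m} \sqrt{m} = \frac{2 + m}{2 \sqrt{m}}$)
$\frac{U{\left(s{\left(x{\left(-4 \right)} \right)} \right)}}{-5546} = \frac{\frac{1}{2} \frac{1}{\sqrt{7 \cdot 5 \frac{1}{2 + 5}}} \left(2 + 7 \cdot 5 \frac{1}{2 + 5}\right)}{-5546} = \frac{2 + 7 \cdot 5 \cdot \frac{1}{7}}{2 \sqrt{5}} \left(- \frac{1}{5546}\right) = \frac{2 + 5}{2 \sqrt{5}} \left(- \frac{1}{5546}\right) = \frac{1}{2} \frac{\sqrt{5}}{5} \cdot 7 \left(- \frac{1}{5546}\right) = \frac{7 \sqrt{5}}{10} \left(- \frac{1}{5546}\right) = - \frac{7 \sqrt{5}}{55460}$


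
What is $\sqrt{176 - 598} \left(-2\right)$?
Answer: $- 2 i \sqrt{422} \approx - 41.085 i$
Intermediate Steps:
$\sqrt{176 - 598} \left(-2\right) = \sqrt{-422} \left(-2\right) = i \sqrt{422} \left(-2\right) = - 2 i \sqrt{422}$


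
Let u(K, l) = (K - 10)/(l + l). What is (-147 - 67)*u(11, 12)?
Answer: -107/12 ≈ -8.9167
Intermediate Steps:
u(K, l) = (-10 + K)/(2*l) (u(K, l) = (-10 + K)/((2*l)) = (-10 + K)*(1/(2*l)) = (-10 + K)/(2*l))
(-147 - 67)*u(11, 12) = (-147 - 67)*((½)*(-10 + 11)/12) = -107/12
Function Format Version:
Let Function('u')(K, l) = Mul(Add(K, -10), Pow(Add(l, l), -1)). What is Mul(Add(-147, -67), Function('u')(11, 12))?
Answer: Rational(-107, 12) ≈ -8.9167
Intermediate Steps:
Function('u')(K, l) = Mul(Rational(1, 2), Pow(l, -1), Add(-10, K)) (Function('u')(K, l) = Mul(Add(-10, K), Pow(Mul(2, l), -1)) = Mul(Add(-10, K), Mul(Rational(1, 2), Pow(l, -1))) = Mul(Rational(1, 2), Pow(l, -1), Add(-10, K)))
Mul(Add(-147, -67), Function('u')(11, 12)) = Mul(Add(-147, -67), Mul(Rational(1, 2), Pow(12, -1), Add(-10, 11))) = Mul(-214, Mul(Rational(1, 2), Rational(1, 12), 1)) = Mul(-214, Rational(1, 24)) = Rational(-107, 12)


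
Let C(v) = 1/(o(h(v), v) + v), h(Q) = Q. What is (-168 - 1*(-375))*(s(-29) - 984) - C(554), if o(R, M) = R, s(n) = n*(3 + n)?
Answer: -52751881/1108 ≈ -47610.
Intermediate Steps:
C(v) = 1/(2*v) (C(v) = 1/(v + v) = 1/(2*v))
(-168 - 1*(-375))*(s(-29) - 984) - C(554) = (-168 - 1*(-375))*(-29*(3 - 29) - 984) - 1/(2*554) = (-168 + 375)*(-29*(-26) - 984) - 1/(2*554) = 207*(754 - 984) - 1*1/1108 = 207*(-230) - 1/1108 = -47610 - 1/1108 = -52751881/1108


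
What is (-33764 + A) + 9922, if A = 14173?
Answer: -9669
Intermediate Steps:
(-33764 + A) + 9922 = (-33764 + 14173) + 9922 = -19591 + 9922 = -9669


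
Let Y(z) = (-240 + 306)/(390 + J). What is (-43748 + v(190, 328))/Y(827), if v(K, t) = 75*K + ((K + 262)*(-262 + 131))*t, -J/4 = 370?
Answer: 3533604510/11 ≈ 3.2124e+8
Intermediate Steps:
J = -1480 (J = -4*370 = -1480)
v(K, t) = 75*K + t*(-34322 - 131*K) (v(K, t) = 75*K + ((262 + K)*(-131))*t = 75*K + (-34322 - 131*K)*t = 75*K + t*(-34322 - 131*K))
Y(z) = -33/545 (Y(z) = (-240 + 306)/(390 - 1480) = 66/(-1090) = 66*(-1/1090) = -33/545)
(-43748 + v(190, 328))/Y(827) = (-43748 + (-34322*328 + 75*190 - 131*190*328))/(-33/545) = (-43748 + (-11257616 + 14250 - 8163920))*(-545/33) = (-43748 - 19407286)*(-545/33) = -19451034*(-545/33) = 3533604510/11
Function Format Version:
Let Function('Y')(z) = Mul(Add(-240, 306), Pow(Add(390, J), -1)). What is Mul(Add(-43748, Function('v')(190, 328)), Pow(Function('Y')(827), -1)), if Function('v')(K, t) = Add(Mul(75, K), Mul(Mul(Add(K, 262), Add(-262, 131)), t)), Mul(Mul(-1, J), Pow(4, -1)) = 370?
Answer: Rational(3533604510, 11) ≈ 3.2124e+8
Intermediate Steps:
J = -1480 (J = Mul(-4, 370) = -1480)
Function('v')(K, t) = Add(Mul(75, K), Mul(t, Add(-34322, Mul(-131, K)))) (Function('v')(K, t) = Add(Mul(75, K), Mul(Mul(Add(262, K), -131), t)) = Add(Mul(75, K), Mul(Add(-34322, Mul(-131, K)), t)) = Add(Mul(75, K), Mul(t, Add(-34322, Mul(-131, K)))))
Function('Y')(z) = Rational(-33, 545) (Function('Y')(z) = Mul(Add(-240, 306), Pow(Add(390, -1480), -1)) = Mul(66, Pow(-1090, -1)) = Mul(66, Rational(-1, 1090)) = Rational(-33, 545))
Mul(Add(-43748, Function('v')(190, 328)), Pow(Function('Y')(827), -1)) = Mul(Add(-43748, Add(Mul(-34322, 328), Mul(75, 190), Mul(-131, 190, 328))), Pow(Rational(-33, 545), -1)) = Mul(Add(-43748, Add(-11257616, 14250, -8163920)), Rational(-545, 33)) = Mul(Add(-43748, -19407286), Rational(-545, 33)) = Mul(-19451034, Rational(-545, 33)) = Rational(3533604510, 11)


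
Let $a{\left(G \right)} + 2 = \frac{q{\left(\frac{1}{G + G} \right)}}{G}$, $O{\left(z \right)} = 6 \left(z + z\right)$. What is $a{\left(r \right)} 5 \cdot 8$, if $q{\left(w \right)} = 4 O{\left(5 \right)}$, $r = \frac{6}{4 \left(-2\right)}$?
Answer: $-12880$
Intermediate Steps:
$r = - \frac{3}{4}$ ($r = \frac{6}{-8} = 6 \left(- \frac{1}{8}\right) = - \frac{3}{4} \approx -0.75$)
$O{\left(z \right)} = 12 z$ ($O{\left(z \right)} = 6 \cdot 2 z = 12 z$)
$q{\left(w \right)} = 240$ ($q{\left(w \right)} = 4 \cdot 12 \cdot 5 = 4 \cdot 60 = 240$)
$a{\left(G \right)} = -2 + \frac{240}{G}$
$a{\left(r \right)} 5 \cdot 8 = \left(-2 + \frac{240}{- \frac{3}{4}}\right) 5 \cdot 8 = \left(-2 + 240 \left(- \frac{4}{3}\right)\right) 40 = \left(-2 - 320\right) 40 = \left(-322\right) 40 = -12880$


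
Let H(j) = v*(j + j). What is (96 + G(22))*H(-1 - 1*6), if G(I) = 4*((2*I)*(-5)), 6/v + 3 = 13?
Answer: 32928/5 ≈ 6585.6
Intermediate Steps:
v = ⅗ (v = 6/(-3 + 13) = 6/10 = 6*(⅒) = ⅗ ≈ 0.60000)
G(I) = -40*I (G(I) = 4*(-10*I) = -40*I)
H(j) = 6*j/5 (H(j) = 3*(j + j)/5 = 3*(2*j)/5 = 6*j/5)
(96 + G(22))*H(-1 - 1*6) = (96 - 40*22)*(6*(-1 - 1*6)/5) = (96 - 880)*(6*(-1 - 6)/5) = -4704*(-7)/5 = -784*(-42/5) = 32928/5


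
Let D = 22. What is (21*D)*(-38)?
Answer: -17556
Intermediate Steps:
(21*D)*(-38) = (21*22)*(-38) = 462*(-38) = -17556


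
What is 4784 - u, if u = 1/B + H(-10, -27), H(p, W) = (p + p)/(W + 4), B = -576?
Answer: 63366935/13248 ≈ 4783.1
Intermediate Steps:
H(p, W) = 2*p/(4 + W) (H(p, W) = (2*p)/(4 + W) = 2*p/(4 + W))
u = 11497/13248 (u = 1/(-576) + 2*(-10)/(4 - 27) = -1/576 + 2*(-10)/(-23) = -1/576 + 2*(-10)*(-1/23) = -1/576 + 20/23 = 11497/13248 ≈ 0.86783)
4784 - u = 4784 - 1*11497/13248 = 4784 - 11497/13248 = 63366935/13248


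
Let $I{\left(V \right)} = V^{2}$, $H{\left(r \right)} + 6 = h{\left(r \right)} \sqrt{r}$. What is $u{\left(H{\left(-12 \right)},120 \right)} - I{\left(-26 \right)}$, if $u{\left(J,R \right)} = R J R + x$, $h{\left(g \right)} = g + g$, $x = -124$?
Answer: $-87200 - 691200 i \sqrt{3} \approx -87200.0 - 1.1972 \cdot 10^{6} i$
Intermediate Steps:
$h{\left(g \right)} = 2 g$
$H{\left(r \right)} = -6 + 2 r^{\frac{3}{2}}$ ($H{\left(r \right)} = -6 + 2 r \sqrt{r} = -6 + 2 r^{\frac{3}{2}}$)
$u{\left(J,R \right)} = -124 + J R^{2}$ ($u{\left(J,R \right)} = R J R - 124 = J R R - 124 = J R^{2} - 124 = -124 + J R^{2}$)
$u{\left(H{\left(-12 \right)},120 \right)} - I{\left(-26 \right)} = \left(-124 + \left(-6 + 2 \left(-12\right)^{\frac{3}{2}}\right) 120^{2}\right) - \left(-26\right)^{2} = \left(-124 + \left(-6 + 2 \left(- 24 i \sqrt{3}\right)\right) 14400\right) - 676 = \left(-124 + \left(-6 - 48 i \sqrt{3}\right) 14400\right) - 676 = \left(-124 - \left(86400 + 691200 i \sqrt{3}\right)\right) - 676 = \left(-86524 - 691200 i \sqrt{3}\right) - 676 = -87200 - 691200 i \sqrt{3}$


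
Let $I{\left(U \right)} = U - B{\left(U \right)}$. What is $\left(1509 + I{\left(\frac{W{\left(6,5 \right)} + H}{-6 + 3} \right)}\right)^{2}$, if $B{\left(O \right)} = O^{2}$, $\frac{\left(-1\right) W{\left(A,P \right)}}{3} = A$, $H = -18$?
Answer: $1896129$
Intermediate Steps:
$W{\left(A,P \right)} = - 3 A$
$I{\left(U \right)} = U - U^{2}$
$\left(1509 + I{\left(\frac{W{\left(6,5 \right)} + H}{-6 + 3} \right)}\right)^{2} = \left(1509 + \frac{\left(-3\right) 6 - 18}{-6 + 3} \left(1 - \frac{\left(-3\right) 6 - 18}{-6 + 3}\right)\right)^{2} = \left(1509 + \frac{-18 - 18}{-3} \left(1 - \frac{-18 - 18}{-3}\right)\right)^{2} = \left(1509 + \left(-36\right) \left(- \frac{1}{3}\right) \left(1 - \left(-36\right) \left(- \frac{1}{3}\right)\right)\right)^{2} = \left(1509 + 12 \left(1 - 12\right)\right)^{2} = \left(1509 + 12 \left(-11\right)\right)^{2} = \left(1509 - 132\right)^{2} = 1377^{2} = 1896129$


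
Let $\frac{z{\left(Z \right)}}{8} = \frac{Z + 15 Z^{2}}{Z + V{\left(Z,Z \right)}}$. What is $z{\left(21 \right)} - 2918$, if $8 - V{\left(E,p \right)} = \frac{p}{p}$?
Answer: $-1022$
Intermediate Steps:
$V{\left(E,p \right)} = 7$ ($V{\left(E,p \right)} = 8 - \frac{p}{p} = 8 - 1 = 7$)
$z{\left(Z \right)} = \frac{8 \left(Z + 15 Z^{2}\right)}{7 + Z}$ ($z{\left(Z \right)} = 8 \frac{Z + 15 Z^{2}}{Z + 7} = 8 \frac{Z + 15 Z^{2}}{7 + Z} = \frac{8 \left(Z + 15 Z^{2}\right)}{7 + Z}$)
$z{\left(21 \right)} - 2918 = 8 \cdot 21 \frac{1}{7 + 21} \left(1 + 15 \cdot 21\right) - 2918 = 8 \cdot 21 \cdot \frac{1}{28} \left(1 + 315\right) - 2918 = 8 \cdot 21 \cdot \frac{1}{28} \cdot 316 - 2918 = 1896 - 2918 = -1022$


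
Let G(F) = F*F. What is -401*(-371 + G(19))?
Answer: 4010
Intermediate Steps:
G(F) = F²
-401*(-371 + G(19)) = -401*(-371 + 19²) = -401*(-371 + 361) = -401*(-10) = 4010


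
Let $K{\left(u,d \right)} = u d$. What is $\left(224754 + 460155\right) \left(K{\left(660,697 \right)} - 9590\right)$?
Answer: $308503560870$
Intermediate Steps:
$K{\left(u,d \right)} = d u$
$\left(224754 + 460155\right) \left(K{\left(660,697 \right)} - 9590\right) = \left(224754 + 460155\right) \left(697 \cdot 660 - 9590\right) = 684909 \left(460020 - 9590\right) = 684909 \cdot 450430 = 308503560870$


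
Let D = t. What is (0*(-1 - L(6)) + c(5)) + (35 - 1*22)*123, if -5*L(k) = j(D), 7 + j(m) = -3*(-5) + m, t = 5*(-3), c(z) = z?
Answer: 1604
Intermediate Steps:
t = -15
D = -15
j(m) = 8 + m (j(m) = -7 + (-3*(-5) + m) = -7 + (15 + m) = 8 + m)
L(k) = 7/5 (L(k) = -(8 - 15)/5 = -⅕*(-7) = 7/5)
(0*(-1 - L(6)) + c(5)) + (35 - 1*22)*123 = (0*(-1 - 1*7/5) + 5) + (35 - 1*22)*123 = (0*(-1 - 7/5) + 5) + (35 - 22)*123 = (0*(-12/5) + 5) + 13*123 = (0 + 5) + 1599 = 5 + 1599 = 1604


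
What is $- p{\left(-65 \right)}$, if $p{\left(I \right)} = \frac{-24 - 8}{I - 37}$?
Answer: $- \frac{16}{51} \approx -0.31373$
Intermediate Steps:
$p{\left(I \right)} = - \frac{32}{-37 + I}$
$- p{\left(-65 \right)} = - \frac{-32}{-37 - 65} = - \frac{-32}{-102} = - \frac{\left(-32\right) \left(-1\right)}{102} = \left(-1\right) \frac{16}{51} = - \frac{16}{51}$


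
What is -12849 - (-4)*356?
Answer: -11425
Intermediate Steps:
-12849 - (-4)*356 = -12849 - 1*(-1424) = -12849 + 1424 = -11425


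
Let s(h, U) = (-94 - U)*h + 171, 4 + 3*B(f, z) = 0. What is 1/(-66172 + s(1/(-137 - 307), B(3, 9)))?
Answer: -666/43956527 ≈ -1.5151e-5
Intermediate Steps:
B(f, z) = -4/3 (B(f, z) = -4/3 + (⅓)*0 = -4/3 + 0 = -4/3)
s(h, U) = 171 + h*(-94 - U) (s(h, U) = h*(-94 - U) + 171 = 171 + h*(-94 - U))
1/(-66172 + s(1/(-137 - 307), B(3, 9))) = 1/(-66172 + (171 - 94/(-137 - 307) - 1*(-4/3)/(-137 - 307))) = 1/(-66172 + (171 - 94/(-444) - 1*(-4/3)/(-444))) = 1/(-66172 + (171 - 94*(-1/444) - 1*(-4/3)*(-1/444))) = 1/(-66172 + (171 + 47/222 - 1/333)) = 1/(-66172 + 114025/666) = 1/(-43956527/666) = -666/43956527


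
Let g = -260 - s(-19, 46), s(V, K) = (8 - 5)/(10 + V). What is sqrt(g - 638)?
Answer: I*sqrt(8079)/3 ≈ 29.961*I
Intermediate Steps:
s(V, K) = 3/(10 + V)
g = -779/3 (g = -260 - 3/(10 - 19) = -260 - 3/(-9) = -260 - 3*(-1)/9 = -260 - 1*(-1/3) = -260 + 1/3 = -779/3 ≈ -259.67)
sqrt(g - 638) = sqrt(-779/3 - 638) = sqrt(-2693/3) = I*sqrt(8079)/3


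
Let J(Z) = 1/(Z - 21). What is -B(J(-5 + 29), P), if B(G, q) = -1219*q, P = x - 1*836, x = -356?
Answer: -1453048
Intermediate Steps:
J(Z) = 1/(-21 + Z)
P = -1192 (P = -356 - 1*836 = -356 - 836 = -1192)
-B(J(-5 + 29), P) = -(-1219)*(-1192) = -1*1453048 = -1453048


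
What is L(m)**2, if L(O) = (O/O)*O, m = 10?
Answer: 100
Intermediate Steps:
L(O) = O (L(O) = 1*O = O)
L(m)**2 = 10**2 = 100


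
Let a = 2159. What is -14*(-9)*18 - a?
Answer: 109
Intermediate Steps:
-14*(-9)*18 - a = -14*(-9)*18 - 1*2159 = 126*18 - 2159 = 2268 - 2159 = 109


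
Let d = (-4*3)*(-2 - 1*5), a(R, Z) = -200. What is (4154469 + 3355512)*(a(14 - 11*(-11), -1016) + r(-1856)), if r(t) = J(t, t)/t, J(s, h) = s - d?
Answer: -693283896015/464 ≈ -1.4941e+9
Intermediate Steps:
d = 84 (d = -12*(-2 - 5) = -12*(-7) = 84)
J(s, h) = -84 + s (J(s, h) = s - 1*84 = s - 84 = -84 + s)
r(t) = (-84 + t)/t
(4154469 + 3355512)*(a(14 - 11*(-11), -1016) + r(-1856)) = (4154469 + 3355512)*(-200 + (-84 - 1856)/(-1856)) = 7509981*(-200 - 1/1856*(-1940)) = 7509981*(-200 + 485/464) = 7509981*(-92315/464) = -693283896015/464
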